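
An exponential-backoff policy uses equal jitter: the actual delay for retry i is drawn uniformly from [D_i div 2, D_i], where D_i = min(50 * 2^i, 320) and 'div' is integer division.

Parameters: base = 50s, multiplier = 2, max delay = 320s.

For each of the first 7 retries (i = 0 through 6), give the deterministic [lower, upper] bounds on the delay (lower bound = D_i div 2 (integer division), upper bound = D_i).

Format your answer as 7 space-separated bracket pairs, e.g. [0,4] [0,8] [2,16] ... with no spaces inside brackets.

Computing bounds per retry:
  i=0: D_i=min(50*2^0,320)=50, bounds=[25,50]
  i=1: D_i=min(50*2^1,320)=100, bounds=[50,100]
  i=2: D_i=min(50*2^2,320)=200, bounds=[100,200]
  i=3: D_i=min(50*2^3,320)=320, bounds=[160,320]
  i=4: D_i=min(50*2^4,320)=320, bounds=[160,320]
  i=5: D_i=min(50*2^5,320)=320, bounds=[160,320]
  i=6: D_i=min(50*2^6,320)=320, bounds=[160,320]

Answer: [25,50] [50,100] [100,200] [160,320] [160,320] [160,320] [160,320]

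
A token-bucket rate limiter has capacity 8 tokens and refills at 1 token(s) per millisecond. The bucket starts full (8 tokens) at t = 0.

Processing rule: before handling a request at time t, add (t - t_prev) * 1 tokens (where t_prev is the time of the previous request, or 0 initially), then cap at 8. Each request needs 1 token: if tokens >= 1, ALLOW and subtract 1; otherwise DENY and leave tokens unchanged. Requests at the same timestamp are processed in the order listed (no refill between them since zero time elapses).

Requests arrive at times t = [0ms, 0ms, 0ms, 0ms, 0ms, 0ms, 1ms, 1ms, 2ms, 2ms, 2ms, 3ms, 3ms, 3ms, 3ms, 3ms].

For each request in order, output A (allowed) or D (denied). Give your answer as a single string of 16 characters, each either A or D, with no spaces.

Answer: AAAAAAAAAADADDDD

Derivation:
Simulating step by step:
  req#1 t=0ms: ALLOW
  req#2 t=0ms: ALLOW
  req#3 t=0ms: ALLOW
  req#4 t=0ms: ALLOW
  req#5 t=0ms: ALLOW
  req#6 t=0ms: ALLOW
  req#7 t=1ms: ALLOW
  req#8 t=1ms: ALLOW
  req#9 t=2ms: ALLOW
  req#10 t=2ms: ALLOW
  req#11 t=2ms: DENY
  req#12 t=3ms: ALLOW
  req#13 t=3ms: DENY
  req#14 t=3ms: DENY
  req#15 t=3ms: DENY
  req#16 t=3ms: DENY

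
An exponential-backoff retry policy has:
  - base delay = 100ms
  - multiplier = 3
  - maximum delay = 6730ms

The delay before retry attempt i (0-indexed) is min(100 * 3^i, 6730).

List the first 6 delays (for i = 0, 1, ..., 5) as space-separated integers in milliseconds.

Computing each delay:
  i=0: min(100*3^0, 6730) = 100
  i=1: min(100*3^1, 6730) = 300
  i=2: min(100*3^2, 6730) = 900
  i=3: min(100*3^3, 6730) = 2700
  i=4: min(100*3^4, 6730) = 6730
  i=5: min(100*3^5, 6730) = 6730

Answer: 100 300 900 2700 6730 6730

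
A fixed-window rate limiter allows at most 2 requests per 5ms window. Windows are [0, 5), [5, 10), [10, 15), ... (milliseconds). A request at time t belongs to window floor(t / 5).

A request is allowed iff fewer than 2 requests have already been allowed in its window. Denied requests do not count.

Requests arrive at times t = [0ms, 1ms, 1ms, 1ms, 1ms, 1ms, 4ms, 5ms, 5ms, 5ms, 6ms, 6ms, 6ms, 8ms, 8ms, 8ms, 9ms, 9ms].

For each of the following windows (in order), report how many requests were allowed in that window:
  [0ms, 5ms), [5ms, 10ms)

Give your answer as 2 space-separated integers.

Processing requests:
  req#1 t=0ms (window 0): ALLOW
  req#2 t=1ms (window 0): ALLOW
  req#3 t=1ms (window 0): DENY
  req#4 t=1ms (window 0): DENY
  req#5 t=1ms (window 0): DENY
  req#6 t=1ms (window 0): DENY
  req#7 t=4ms (window 0): DENY
  req#8 t=5ms (window 1): ALLOW
  req#9 t=5ms (window 1): ALLOW
  req#10 t=5ms (window 1): DENY
  req#11 t=6ms (window 1): DENY
  req#12 t=6ms (window 1): DENY
  req#13 t=6ms (window 1): DENY
  req#14 t=8ms (window 1): DENY
  req#15 t=8ms (window 1): DENY
  req#16 t=8ms (window 1): DENY
  req#17 t=9ms (window 1): DENY
  req#18 t=9ms (window 1): DENY

Allowed counts by window: 2 2

Answer: 2 2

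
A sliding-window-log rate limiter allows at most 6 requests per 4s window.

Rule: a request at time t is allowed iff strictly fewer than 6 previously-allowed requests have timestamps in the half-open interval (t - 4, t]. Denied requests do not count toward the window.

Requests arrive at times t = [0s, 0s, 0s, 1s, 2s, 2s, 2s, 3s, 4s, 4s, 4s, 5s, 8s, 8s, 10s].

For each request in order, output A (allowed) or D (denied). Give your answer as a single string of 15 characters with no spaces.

Tracking allowed requests in the window:
  req#1 t=0s: ALLOW
  req#2 t=0s: ALLOW
  req#3 t=0s: ALLOW
  req#4 t=1s: ALLOW
  req#5 t=2s: ALLOW
  req#6 t=2s: ALLOW
  req#7 t=2s: DENY
  req#8 t=3s: DENY
  req#9 t=4s: ALLOW
  req#10 t=4s: ALLOW
  req#11 t=4s: ALLOW
  req#12 t=5s: ALLOW
  req#13 t=8s: ALLOW
  req#14 t=8s: ALLOW
  req#15 t=10s: ALLOW

Answer: AAAAAADDAAAAAAA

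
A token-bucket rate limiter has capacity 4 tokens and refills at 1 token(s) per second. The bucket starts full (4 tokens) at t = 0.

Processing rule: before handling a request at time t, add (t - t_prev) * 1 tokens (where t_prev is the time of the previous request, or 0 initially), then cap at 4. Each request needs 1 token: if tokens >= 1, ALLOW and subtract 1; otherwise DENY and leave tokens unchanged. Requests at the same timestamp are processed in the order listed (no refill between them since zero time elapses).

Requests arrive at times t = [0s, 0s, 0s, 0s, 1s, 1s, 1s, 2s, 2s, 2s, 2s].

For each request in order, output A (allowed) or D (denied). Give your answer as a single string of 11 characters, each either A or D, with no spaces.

Simulating step by step:
  req#1 t=0s: ALLOW
  req#2 t=0s: ALLOW
  req#3 t=0s: ALLOW
  req#4 t=0s: ALLOW
  req#5 t=1s: ALLOW
  req#6 t=1s: DENY
  req#7 t=1s: DENY
  req#8 t=2s: ALLOW
  req#9 t=2s: DENY
  req#10 t=2s: DENY
  req#11 t=2s: DENY

Answer: AAAAADDADDD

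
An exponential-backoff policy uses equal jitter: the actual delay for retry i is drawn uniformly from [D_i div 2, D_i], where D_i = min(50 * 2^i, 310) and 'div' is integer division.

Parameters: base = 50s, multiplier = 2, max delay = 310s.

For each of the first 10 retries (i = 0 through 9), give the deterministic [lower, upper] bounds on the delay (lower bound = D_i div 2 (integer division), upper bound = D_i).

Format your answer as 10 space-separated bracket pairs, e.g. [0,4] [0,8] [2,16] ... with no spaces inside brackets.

Answer: [25,50] [50,100] [100,200] [155,310] [155,310] [155,310] [155,310] [155,310] [155,310] [155,310]

Derivation:
Computing bounds per retry:
  i=0: D_i=min(50*2^0,310)=50, bounds=[25,50]
  i=1: D_i=min(50*2^1,310)=100, bounds=[50,100]
  i=2: D_i=min(50*2^2,310)=200, bounds=[100,200]
  i=3: D_i=min(50*2^3,310)=310, bounds=[155,310]
  i=4: D_i=min(50*2^4,310)=310, bounds=[155,310]
  i=5: D_i=min(50*2^5,310)=310, bounds=[155,310]
  i=6: D_i=min(50*2^6,310)=310, bounds=[155,310]
  i=7: D_i=min(50*2^7,310)=310, bounds=[155,310]
  i=8: D_i=min(50*2^8,310)=310, bounds=[155,310]
  i=9: D_i=min(50*2^9,310)=310, bounds=[155,310]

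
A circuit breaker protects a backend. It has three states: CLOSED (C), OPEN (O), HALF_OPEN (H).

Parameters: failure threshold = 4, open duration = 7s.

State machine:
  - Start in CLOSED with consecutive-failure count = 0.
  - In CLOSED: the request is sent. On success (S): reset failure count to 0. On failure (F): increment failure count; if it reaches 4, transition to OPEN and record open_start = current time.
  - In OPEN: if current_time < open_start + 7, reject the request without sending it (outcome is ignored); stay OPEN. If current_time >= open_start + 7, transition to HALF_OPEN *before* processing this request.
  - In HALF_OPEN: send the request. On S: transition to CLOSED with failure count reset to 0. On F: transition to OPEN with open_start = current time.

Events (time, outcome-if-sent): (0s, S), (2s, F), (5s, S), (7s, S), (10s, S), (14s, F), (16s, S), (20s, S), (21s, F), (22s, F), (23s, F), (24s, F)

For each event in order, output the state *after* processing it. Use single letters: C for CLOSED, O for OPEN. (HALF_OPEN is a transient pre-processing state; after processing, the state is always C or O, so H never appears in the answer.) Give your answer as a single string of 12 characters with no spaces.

Answer: CCCCCCCCCCCO

Derivation:
State after each event:
  event#1 t=0s outcome=S: state=CLOSED
  event#2 t=2s outcome=F: state=CLOSED
  event#3 t=5s outcome=S: state=CLOSED
  event#4 t=7s outcome=S: state=CLOSED
  event#5 t=10s outcome=S: state=CLOSED
  event#6 t=14s outcome=F: state=CLOSED
  event#7 t=16s outcome=S: state=CLOSED
  event#8 t=20s outcome=S: state=CLOSED
  event#9 t=21s outcome=F: state=CLOSED
  event#10 t=22s outcome=F: state=CLOSED
  event#11 t=23s outcome=F: state=CLOSED
  event#12 t=24s outcome=F: state=OPEN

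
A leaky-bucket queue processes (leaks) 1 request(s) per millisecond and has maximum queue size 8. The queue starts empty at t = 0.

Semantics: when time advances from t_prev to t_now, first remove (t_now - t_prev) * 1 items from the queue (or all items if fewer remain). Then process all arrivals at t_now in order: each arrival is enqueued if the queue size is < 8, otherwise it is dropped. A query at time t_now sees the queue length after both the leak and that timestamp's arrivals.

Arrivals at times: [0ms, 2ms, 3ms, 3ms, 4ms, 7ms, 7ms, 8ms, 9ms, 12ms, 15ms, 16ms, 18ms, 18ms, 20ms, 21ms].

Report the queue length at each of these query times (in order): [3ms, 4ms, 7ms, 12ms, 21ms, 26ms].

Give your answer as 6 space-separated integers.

Answer: 2 2 2 1 1 0

Derivation:
Queue lengths at query times:
  query t=3ms: backlog = 2
  query t=4ms: backlog = 2
  query t=7ms: backlog = 2
  query t=12ms: backlog = 1
  query t=21ms: backlog = 1
  query t=26ms: backlog = 0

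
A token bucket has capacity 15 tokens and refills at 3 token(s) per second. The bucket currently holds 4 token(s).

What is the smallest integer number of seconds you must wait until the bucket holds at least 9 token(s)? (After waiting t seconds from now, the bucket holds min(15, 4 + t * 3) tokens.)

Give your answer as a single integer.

Need 4 + t * 3 >= 9, so t >= 5/3.
Smallest integer t = ceil(5/3) = 2.

Answer: 2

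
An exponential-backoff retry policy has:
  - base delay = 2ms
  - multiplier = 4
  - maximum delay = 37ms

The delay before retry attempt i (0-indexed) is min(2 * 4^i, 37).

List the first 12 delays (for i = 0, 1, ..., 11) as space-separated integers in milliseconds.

Computing each delay:
  i=0: min(2*4^0, 37) = 2
  i=1: min(2*4^1, 37) = 8
  i=2: min(2*4^2, 37) = 32
  i=3: min(2*4^3, 37) = 37
  i=4: min(2*4^4, 37) = 37
  i=5: min(2*4^5, 37) = 37
  i=6: min(2*4^6, 37) = 37
  i=7: min(2*4^7, 37) = 37
  i=8: min(2*4^8, 37) = 37
  i=9: min(2*4^9, 37) = 37
  i=10: min(2*4^10, 37) = 37
  i=11: min(2*4^11, 37) = 37

Answer: 2 8 32 37 37 37 37 37 37 37 37 37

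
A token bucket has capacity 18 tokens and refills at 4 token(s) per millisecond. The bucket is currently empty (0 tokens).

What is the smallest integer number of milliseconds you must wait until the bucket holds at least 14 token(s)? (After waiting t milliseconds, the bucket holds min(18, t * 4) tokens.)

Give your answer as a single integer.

Answer: 4

Derivation:
Need t * 4 >= 14, so t >= 14/4.
Smallest integer t = ceil(14/4) = 4.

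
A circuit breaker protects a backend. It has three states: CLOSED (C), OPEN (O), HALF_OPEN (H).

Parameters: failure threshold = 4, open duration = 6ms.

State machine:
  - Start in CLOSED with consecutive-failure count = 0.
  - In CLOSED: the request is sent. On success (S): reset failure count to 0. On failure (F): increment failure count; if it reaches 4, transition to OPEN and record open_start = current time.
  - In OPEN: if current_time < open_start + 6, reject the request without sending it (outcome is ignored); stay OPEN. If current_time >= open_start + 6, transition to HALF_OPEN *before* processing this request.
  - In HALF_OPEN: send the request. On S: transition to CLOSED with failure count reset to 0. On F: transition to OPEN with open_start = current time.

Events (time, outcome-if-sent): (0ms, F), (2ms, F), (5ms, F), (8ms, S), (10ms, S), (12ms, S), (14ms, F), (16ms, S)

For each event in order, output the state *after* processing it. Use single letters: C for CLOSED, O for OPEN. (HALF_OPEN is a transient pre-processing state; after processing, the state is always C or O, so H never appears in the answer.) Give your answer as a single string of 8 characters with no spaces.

State after each event:
  event#1 t=0ms outcome=F: state=CLOSED
  event#2 t=2ms outcome=F: state=CLOSED
  event#3 t=5ms outcome=F: state=CLOSED
  event#4 t=8ms outcome=S: state=CLOSED
  event#5 t=10ms outcome=S: state=CLOSED
  event#6 t=12ms outcome=S: state=CLOSED
  event#7 t=14ms outcome=F: state=CLOSED
  event#8 t=16ms outcome=S: state=CLOSED

Answer: CCCCCCCC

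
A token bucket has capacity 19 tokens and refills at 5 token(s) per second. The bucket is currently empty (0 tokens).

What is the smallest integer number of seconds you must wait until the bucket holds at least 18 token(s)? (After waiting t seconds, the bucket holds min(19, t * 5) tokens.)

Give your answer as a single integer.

Answer: 4

Derivation:
Need t * 5 >= 18, so t >= 18/5.
Smallest integer t = ceil(18/5) = 4.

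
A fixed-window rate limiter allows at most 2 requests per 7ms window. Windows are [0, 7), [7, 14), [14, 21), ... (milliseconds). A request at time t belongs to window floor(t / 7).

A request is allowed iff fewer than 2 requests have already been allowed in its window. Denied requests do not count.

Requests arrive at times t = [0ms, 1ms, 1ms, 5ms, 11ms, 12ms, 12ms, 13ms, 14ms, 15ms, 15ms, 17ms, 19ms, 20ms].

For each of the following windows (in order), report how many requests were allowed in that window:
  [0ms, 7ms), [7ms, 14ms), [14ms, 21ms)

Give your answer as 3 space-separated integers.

Answer: 2 2 2

Derivation:
Processing requests:
  req#1 t=0ms (window 0): ALLOW
  req#2 t=1ms (window 0): ALLOW
  req#3 t=1ms (window 0): DENY
  req#4 t=5ms (window 0): DENY
  req#5 t=11ms (window 1): ALLOW
  req#6 t=12ms (window 1): ALLOW
  req#7 t=12ms (window 1): DENY
  req#8 t=13ms (window 1): DENY
  req#9 t=14ms (window 2): ALLOW
  req#10 t=15ms (window 2): ALLOW
  req#11 t=15ms (window 2): DENY
  req#12 t=17ms (window 2): DENY
  req#13 t=19ms (window 2): DENY
  req#14 t=20ms (window 2): DENY

Allowed counts by window: 2 2 2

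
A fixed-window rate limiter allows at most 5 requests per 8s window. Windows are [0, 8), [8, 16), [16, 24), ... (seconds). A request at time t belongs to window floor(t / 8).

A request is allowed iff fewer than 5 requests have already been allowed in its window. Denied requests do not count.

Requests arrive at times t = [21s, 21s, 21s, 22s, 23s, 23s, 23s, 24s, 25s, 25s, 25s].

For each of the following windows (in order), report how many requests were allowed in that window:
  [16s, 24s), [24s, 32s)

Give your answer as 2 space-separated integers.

Processing requests:
  req#1 t=21s (window 2): ALLOW
  req#2 t=21s (window 2): ALLOW
  req#3 t=21s (window 2): ALLOW
  req#4 t=22s (window 2): ALLOW
  req#5 t=23s (window 2): ALLOW
  req#6 t=23s (window 2): DENY
  req#7 t=23s (window 2): DENY
  req#8 t=24s (window 3): ALLOW
  req#9 t=25s (window 3): ALLOW
  req#10 t=25s (window 3): ALLOW
  req#11 t=25s (window 3): ALLOW

Allowed counts by window: 5 4

Answer: 5 4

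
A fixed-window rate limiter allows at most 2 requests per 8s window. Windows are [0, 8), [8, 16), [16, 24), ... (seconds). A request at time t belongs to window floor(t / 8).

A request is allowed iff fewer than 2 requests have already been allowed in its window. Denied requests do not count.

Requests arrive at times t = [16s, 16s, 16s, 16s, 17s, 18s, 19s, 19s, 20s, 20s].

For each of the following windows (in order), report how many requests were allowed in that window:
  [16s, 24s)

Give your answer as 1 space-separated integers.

Processing requests:
  req#1 t=16s (window 2): ALLOW
  req#2 t=16s (window 2): ALLOW
  req#3 t=16s (window 2): DENY
  req#4 t=16s (window 2): DENY
  req#5 t=17s (window 2): DENY
  req#6 t=18s (window 2): DENY
  req#7 t=19s (window 2): DENY
  req#8 t=19s (window 2): DENY
  req#9 t=20s (window 2): DENY
  req#10 t=20s (window 2): DENY

Allowed counts by window: 2

Answer: 2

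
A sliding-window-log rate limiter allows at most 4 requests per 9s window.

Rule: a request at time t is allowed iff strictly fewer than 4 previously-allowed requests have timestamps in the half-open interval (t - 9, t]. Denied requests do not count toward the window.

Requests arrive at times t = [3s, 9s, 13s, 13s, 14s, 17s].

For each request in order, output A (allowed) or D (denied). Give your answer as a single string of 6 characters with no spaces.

Tracking allowed requests in the window:
  req#1 t=3s: ALLOW
  req#2 t=9s: ALLOW
  req#3 t=13s: ALLOW
  req#4 t=13s: ALLOW
  req#5 t=14s: ALLOW
  req#6 t=17s: DENY

Answer: AAAAAD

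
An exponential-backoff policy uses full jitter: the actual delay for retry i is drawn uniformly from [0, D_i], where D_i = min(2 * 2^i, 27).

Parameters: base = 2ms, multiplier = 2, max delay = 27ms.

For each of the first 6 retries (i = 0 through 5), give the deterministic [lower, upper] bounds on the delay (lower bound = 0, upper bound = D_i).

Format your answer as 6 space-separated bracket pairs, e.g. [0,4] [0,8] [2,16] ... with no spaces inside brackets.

Computing bounds per retry:
  i=0: D_i=min(2*2^0,27)=2, bounds=[0,2]
  i=1: D_i=min(2*2^1,27)=4, bounds=[0,4]
  i=2: D_i=min(2*2^2,27)=8, bounds=[0,8]
  i=3: D_i=min(2*2^3,27)=16, bounds=[0,16]
  i=4: D_i=min(2*2^4,27)=27, bounds=[0,27]
  i=5: D_i=min(2*2^5,27)=27, bounds=[0,27]

Answer: [0,2] [0,4] [0,8] [0,16] [0,27] [0,27]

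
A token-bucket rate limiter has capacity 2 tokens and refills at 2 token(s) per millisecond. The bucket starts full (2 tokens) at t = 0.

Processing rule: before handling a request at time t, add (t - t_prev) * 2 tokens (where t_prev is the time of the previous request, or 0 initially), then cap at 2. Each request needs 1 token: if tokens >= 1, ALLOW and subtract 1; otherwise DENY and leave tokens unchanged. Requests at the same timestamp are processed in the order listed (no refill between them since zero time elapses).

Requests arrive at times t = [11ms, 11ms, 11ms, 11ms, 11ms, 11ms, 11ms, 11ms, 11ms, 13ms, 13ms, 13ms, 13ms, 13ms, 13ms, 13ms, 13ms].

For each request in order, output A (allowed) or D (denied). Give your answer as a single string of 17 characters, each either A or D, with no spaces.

Answer: AADDDDDDDAADDDDDD

Derivation:
Simulating step by step:
  req#1 t=11ms: ALLOW
  req#2 t=11ms: ALLOW
  req#3 t=11ms: DENY
  req#4 t=11ms: DENY
  req#5 t=11ms: DENY
  req#6 t=11ms: DENY
  req#7 t=11ms: DENY
  req#8 t=11ms: DENY
  req#9 t=11ms: DENY
  req#10 t=13ms: ALLOW
  req#11 t=13ms: ALLOW
  req#12 t=13ms: DENY
  req#13 t=13ms: DENY
  req#14 t=13ms: DENY
  req#15 t=13ms: DENY
  req#16 t=13ms: DENY
  req#17 t=13ms: DENY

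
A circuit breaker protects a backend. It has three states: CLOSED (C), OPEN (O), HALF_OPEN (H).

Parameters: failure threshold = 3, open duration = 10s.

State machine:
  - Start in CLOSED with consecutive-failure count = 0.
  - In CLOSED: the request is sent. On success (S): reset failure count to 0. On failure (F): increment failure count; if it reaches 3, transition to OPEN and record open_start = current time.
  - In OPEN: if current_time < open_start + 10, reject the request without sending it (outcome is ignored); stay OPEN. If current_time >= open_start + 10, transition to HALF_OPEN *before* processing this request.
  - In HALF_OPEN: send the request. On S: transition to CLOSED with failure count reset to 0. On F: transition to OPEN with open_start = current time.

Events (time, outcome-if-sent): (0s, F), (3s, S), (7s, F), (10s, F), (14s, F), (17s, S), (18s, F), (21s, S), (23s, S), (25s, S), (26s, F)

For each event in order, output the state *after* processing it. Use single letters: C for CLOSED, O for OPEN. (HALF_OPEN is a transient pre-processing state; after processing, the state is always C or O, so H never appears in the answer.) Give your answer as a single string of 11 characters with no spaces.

Answer: CCCCOOOOOCC

Derivation:
State after each event:
  event#1 t=0s outcome=F: state=CLOSED
  event#2 t=3s outcome=S: state=CLOSED
  event#3 t=7s outcome=F: state=CLOSED
  event#4 t=10s outcome=F: state=CLOSED
  event#5 t=14s outcome=F: state=OPEN
  event#6 t=17s outcome=S: state=OPEN
  event#7 t=18s outcome=F: state=OPEN
  event#8 t=21s outcome=S: state=OPEN
  event#9 t=23s outcome=S: state=OPEN
  event#10 t=25s outcome=S: state=CLOSED
  event#11 t=26s outcome=F: state=CLOSED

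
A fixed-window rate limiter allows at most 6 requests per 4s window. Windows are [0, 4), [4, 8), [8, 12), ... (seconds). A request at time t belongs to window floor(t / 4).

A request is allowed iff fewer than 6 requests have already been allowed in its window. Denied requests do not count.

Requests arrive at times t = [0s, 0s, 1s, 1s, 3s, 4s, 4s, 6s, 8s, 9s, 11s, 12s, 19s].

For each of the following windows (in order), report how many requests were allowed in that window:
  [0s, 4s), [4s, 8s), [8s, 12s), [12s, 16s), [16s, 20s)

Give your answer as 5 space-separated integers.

Processing requests:
  req#1 t=0s (window 0): ALLOW
  req#2 t=0s (window 0): ALLOW
  req#3 t=1s (window 0): ALLOW
  req#4 t=1s (window 0): ALLOW
  req#5 t=3s (window 0): ALLOW
  req#6 t=4s (window 1): ALLOW
  req#7 t=4s (window 1): ALLOW
  req#8 t=6s (window 1): ALLOW
  req#9 t=8s (window 2): ALLOW
  req#10 t=9s (window 2): ALLOW
  req#11 t=11s (window 2): ALLOW
  req#12 t=12s (window 3): ALLOW
  req#13 t=19s (window 4): ALLOW

Allowed counts by window: 5 3 3 1 1

Answer: 5 3 3 1 1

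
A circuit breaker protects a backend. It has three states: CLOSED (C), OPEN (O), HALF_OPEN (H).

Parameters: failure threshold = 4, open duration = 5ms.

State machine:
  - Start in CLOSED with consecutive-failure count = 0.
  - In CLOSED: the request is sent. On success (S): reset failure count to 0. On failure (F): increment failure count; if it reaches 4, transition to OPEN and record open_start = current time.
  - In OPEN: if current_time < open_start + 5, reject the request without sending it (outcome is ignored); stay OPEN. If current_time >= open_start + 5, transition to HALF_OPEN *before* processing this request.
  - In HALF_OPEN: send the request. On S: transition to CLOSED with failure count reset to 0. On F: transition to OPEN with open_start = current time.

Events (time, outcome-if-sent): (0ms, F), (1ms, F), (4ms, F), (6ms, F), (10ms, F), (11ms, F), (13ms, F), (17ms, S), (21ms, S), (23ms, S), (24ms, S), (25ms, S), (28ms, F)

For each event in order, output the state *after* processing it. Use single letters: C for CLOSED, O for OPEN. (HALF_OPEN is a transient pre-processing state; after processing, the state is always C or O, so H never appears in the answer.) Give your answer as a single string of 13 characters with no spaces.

Answer: CCCOOOOCCCCCC

Derivation:
State after each event:
  event#1 t=0ms outcome=F: state=CLOSED
  event#2 t=1ms outcome=F: state=CLOSED
  event#3 t=4ms outcome=F: state=CLOSED
  event#4 t=6ms outcome=F: state=OPEN
  event#5 t=10ms outcome=F: state=OPEN
  event#6 t=11ms outcome=F: state=OPEN
  event#7 t=13ms outcome=F: state=OPEN
  event#8 t=17ms outcome=S: state=CLOSED
  event#9 t=21ms outcome=S: state=CLOSED
  event#10 t=23ms outcome=S: state=CLOSED
  event#11 t=24ms outcome=S: state=CLOSED
  event#12 t=25ms outcome=S: state=CLOSED
  event#13 t=28ms outcome=F: state=CLOSED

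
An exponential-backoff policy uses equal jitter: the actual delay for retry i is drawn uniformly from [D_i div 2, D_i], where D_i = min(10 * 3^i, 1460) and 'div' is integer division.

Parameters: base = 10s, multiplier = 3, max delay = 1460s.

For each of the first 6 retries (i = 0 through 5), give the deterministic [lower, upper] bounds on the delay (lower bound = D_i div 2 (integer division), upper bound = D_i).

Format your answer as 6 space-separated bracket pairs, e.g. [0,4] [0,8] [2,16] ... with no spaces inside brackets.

Computing bounds per retry:
  i=0: D_i=min(10*3^0,1460)=10, bounds=[5,10]
  i=1: D_i=min(10*3^1,1460)=30, bounds=[15,30]
  i=2: D_i=min(10*3^2,1460)=90, bounds=[45,90]
  i=3: D_i=min(10*3^3,1460)=270, bounds=[135,270]
  i=4: D_i=min(10*3^4,1460)=810, bounds=[405,810]
  i=5: D_i=min(10*3^5,1460)=1460, bounds=[730,1460]

Answer: [5,10] [15,30] [45,90] [135,270] [405,810] [730,1460]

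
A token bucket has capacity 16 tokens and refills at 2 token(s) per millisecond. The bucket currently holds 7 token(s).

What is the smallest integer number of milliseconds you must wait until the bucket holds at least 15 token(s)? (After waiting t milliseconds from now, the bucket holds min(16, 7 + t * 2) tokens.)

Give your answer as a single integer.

Answer: 4

Derivation:
Need 7 + t * 2 >= 15, so t >= 8/2.
Smallest integer t = ceil(8/2) = 4.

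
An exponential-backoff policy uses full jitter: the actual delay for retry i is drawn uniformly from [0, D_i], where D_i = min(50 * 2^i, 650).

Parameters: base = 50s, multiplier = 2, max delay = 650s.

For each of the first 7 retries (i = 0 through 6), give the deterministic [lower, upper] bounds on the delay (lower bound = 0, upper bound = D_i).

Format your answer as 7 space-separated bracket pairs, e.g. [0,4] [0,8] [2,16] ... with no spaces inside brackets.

Computing bounds per retry:
  i=0: D_i=min(50*2^0,650)=50, bounds=[0,50]
  i=1: D_i=min(50*2^1,650)=100, bounds=[0,100]
  i=2: D_i=min(50*2^2,650)=200, bounds=[0,200]
  i=3: D_i=min(50*2^3,650)=400, bounds=[0,400]
  i=4: D_i=min(50*2^4,650)=650, bounds=[0,650]
  i=5: D_i=min(50*2^5,650)=650, bounds=[0,650]
  i=6: D_i=min(50*2^6,650)=650, bounds=[0,650]

Answer: [0,50] [0,100] [0,200] [0,400] [0,650] [0,650] [0,650]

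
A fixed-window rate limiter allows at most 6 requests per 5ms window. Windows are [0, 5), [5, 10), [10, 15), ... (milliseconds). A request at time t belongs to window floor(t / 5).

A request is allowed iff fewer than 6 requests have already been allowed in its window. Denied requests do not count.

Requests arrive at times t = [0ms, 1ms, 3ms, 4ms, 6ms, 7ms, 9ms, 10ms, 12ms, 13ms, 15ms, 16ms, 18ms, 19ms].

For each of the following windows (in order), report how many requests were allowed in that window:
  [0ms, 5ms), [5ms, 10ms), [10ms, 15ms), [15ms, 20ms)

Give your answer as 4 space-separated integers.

Processing requests:
  req#1 t=0ms (window 0): ALLOW
  req#2 t=1ms (window 0): ALLOW
  req#3 t=3ms (window 0): ALLOW
  req#4 t=4ms (window 0): ALLOW
  req#5 t=6ms (window 1): ALLOW
  req#6 t=7ms (window 1): ALLOW
  req#7 t=9ms (window 1): ALLOW
  req#8 t=10ms (window 2): ALLOW
  req#9 t=12ms (window 2): ALLOW
  req#10 t=13ms (window 2): ALLOW
  req#11 t=15ms (window 3): ALLOW
  req#12 t=16ms (window 3): ALLOW
  req#13 t=18ms (window 3): ALLOW
  req#14 t=19ms (window 3): ALLOW

Allowed counts by window: 4 3 3 4

Answer: 4 3 3 4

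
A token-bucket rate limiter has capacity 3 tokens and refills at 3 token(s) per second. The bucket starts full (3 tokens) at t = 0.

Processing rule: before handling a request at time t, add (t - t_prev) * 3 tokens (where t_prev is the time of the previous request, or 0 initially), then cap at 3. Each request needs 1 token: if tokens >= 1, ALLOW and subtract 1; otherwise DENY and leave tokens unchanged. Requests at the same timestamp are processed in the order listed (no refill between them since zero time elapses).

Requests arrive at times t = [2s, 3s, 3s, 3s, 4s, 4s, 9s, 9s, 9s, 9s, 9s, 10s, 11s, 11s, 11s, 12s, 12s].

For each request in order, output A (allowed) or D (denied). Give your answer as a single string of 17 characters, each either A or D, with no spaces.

Simulating step by step:
  req#1 t=2s: ALLOW
  req#2 t=3s: ALLOW
  req#3 t=3s: ALLOW
  req#4 t=3s: ALLOW
  req#5 t=4s: ALLOW
  req#6 t=4s: ALLOW
  req#7 t=9s: ALLOW
  req#8 t=9s: ALLOW
  req#9 t=9s: ALLOW
  req#10 t=9s: DENY
  req#11 t=9s: DENY
  req#12 t=10s: ALLOW
  req#13 t=11s: ALLOW
  req#14 t=11s: ALLOW
  req#15 t=11s: ALLOW
  req#16 t=12s: ALLOW
  req#17 t=12s: ALLOW

Answer: AAAAAAAAADDAAAAAA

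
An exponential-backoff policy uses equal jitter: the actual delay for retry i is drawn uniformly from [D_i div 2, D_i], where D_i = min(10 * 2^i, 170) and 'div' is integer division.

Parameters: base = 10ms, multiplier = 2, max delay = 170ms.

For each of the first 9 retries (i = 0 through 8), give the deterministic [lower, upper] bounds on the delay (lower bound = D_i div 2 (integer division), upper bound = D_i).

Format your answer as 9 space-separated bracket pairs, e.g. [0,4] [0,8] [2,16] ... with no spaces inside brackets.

Computing bounds per retry:
  i=0: D_i=min(10*2^0,170)=10, bounds=[5,10]
  i=1: D_i=min(10*2^1,170)=20, bounds=[10,20]
  i=2: D_i=min(10*2^2,170)=40, bounds=[20,40]
  i=3: D_i=min(10*2^3,170)=80, bounds=[40,80]
  i=4: D_i=min(10*2^4,170)=160, bounds=[80,160]
  i=5: D_i=min(10*2^5,170)=170, bounds=[85,170]
  i=6: D_i=min(10*2^6,170)=170, bounds=[85,170]
  i=7: D_i=min(10*2^7,170)=170, bounds=[85,170]
  i=8: D_i=min(10*2^8,170)=170, bounds=[85,170]

Answer: [5,10] [10,20] [20,40] [40,80] [80,160] [85,170] [85,170] [85,170] [85,170]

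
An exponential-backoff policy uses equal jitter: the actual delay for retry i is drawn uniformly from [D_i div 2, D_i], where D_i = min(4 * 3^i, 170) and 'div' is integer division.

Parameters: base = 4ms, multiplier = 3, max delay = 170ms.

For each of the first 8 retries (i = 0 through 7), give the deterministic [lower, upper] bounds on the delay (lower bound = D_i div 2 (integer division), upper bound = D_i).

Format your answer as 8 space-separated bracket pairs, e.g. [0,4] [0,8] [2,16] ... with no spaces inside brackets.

Answer: [2,4] [6,12] [18,36] [54,108] [85,170] [85,170] [85,170] [85,170]

Derivation:
Computing bounds per retry:
  i=0: D_i=min(4*3^0,170)=4, bounds=[2,4]
  i=1: D_i=min(4*3^1,170)=12, bounds=[6,12]
  i=2: D_i=min(4*3^2,170)=36, bounds=[18,36]
  i=3: D_i=min(4*3^3,170)=108, bounds=[54,108]
  i=4: D_i=min(4*3^4,170)=170, bounds=[85,170]
  i=5: D_i=min(4*3^5,170)=170, bounds=[85,170]
  i=6: D_i=min(4*3^6,170)=170, bounds=[85,170]
  i=7: D_i=min(4*3^7,170)=170, bounds=[85,170]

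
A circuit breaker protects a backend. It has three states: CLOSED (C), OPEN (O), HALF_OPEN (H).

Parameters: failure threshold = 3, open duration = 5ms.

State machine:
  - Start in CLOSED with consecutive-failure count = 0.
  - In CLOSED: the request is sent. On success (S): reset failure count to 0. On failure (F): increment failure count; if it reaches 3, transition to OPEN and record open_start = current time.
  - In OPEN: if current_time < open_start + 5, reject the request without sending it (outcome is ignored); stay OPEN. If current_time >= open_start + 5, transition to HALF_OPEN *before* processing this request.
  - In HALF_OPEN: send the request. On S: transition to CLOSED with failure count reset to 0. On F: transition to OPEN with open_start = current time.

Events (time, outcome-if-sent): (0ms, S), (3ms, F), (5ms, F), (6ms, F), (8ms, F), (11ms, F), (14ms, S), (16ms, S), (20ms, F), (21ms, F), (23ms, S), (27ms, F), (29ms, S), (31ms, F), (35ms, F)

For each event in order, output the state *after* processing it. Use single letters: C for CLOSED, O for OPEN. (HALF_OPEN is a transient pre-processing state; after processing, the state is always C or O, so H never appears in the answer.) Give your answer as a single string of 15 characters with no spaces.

Answer: CCCOOOOCCCCCCCC

Derivation:
State after each event:
  event#1 t=0ms outcome=S: state=CLOSED
  event#2 t=3ms outcome=F: state=CLOSED
  event#3 t=5ms outcome=F: state=CLOSED
  event#4 t=6ms outcome=F: state=OPEN
  event#5 t=8ms outcome=F: state=OPEN
  event#6 t=11ms outcome=F: state=OPEN
  event#7 t=14ms outcome=S: state=OPEN
  event#8 t=16ms outcome=S: state=CLOSED
  event#9 t=20ms outcome=F: state=CLOSED
  event#10 t=21ms outcome=F: state=CLOSED
  event#11 t=23ms outcome=S: state=CLOSED
  event#12 t=27ms outcome=F: state=CLOSED
  event#13 t=29ms outcome=S: state=CLOSED
  event#14 t=31ms outcome=F: state=CLOSED
  event#15 t=35ms outcome=F: state=CLOSED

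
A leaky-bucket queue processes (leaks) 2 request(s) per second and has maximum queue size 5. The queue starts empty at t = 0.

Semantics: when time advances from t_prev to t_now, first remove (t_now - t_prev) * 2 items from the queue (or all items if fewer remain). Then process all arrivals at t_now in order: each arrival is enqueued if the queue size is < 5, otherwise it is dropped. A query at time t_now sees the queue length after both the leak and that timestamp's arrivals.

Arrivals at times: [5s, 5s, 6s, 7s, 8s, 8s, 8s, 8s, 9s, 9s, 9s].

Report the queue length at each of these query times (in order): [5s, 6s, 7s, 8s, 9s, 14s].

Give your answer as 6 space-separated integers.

Answer: 2 1 1 4 5 0

Derivation:
Queue lengths at query times:
  query t=5s: backlog = 2
  query t=6s: backlog = 1
  query t=7s: backlog = 1
  query t=8s: backlog = 4
  query t=9s: backlog = 5
  query t=14s: backlog = 0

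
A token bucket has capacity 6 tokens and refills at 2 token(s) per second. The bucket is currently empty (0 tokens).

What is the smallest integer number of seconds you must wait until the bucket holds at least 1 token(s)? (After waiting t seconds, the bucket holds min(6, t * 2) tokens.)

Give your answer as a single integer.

Answer: 1

Derivation:
Need t * 2 >= 1, so t >= 1/2.
Smallest integer t = ceil(1/2) = 1.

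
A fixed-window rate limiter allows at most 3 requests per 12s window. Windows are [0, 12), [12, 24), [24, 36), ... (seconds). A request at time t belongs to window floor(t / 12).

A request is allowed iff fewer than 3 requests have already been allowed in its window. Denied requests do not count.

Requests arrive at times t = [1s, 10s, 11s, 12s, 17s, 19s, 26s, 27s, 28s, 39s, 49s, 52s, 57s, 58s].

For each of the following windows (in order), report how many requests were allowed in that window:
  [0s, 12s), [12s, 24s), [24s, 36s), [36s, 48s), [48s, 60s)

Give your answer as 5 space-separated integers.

Processing requests:
  req#1 t=1s (window 0): ALLOW
  req#2 t=10s (window 0): ALLOW
  req#3 t=11s (window 0): ALLOW
  req#4 t=12s (window 1): ALLOW
  req#5 t=17s (window 1): ALLOW
  req#6 t=19s (window 1): ALLOW
  req#7 t=26s (window 2): ALLOW
  req#8 t=27s (window 2): ALLOW
  req#9 t=28s (window 2): ALLOW
  req#10 t=39s (window 3): ALLOW
  req#11 t=49s (window 4): ALLOW
  req#12 t=52s (window 4): ALLOW
  req#13 t=57s (window 4): ALLOW
  req#14 t=58s (window 4): DENY

Allowed counts by window: 3 3 3 1 3

Answer: 3 3 3 1 3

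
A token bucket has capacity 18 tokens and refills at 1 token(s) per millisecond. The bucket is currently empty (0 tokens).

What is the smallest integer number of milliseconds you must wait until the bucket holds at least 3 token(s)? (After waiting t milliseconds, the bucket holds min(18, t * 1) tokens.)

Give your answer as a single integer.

Answer: 3

Derivation:
Need t * 1 >= 3, so t >= 3/1.
Smallest integer t = ceil(3/1) = 3.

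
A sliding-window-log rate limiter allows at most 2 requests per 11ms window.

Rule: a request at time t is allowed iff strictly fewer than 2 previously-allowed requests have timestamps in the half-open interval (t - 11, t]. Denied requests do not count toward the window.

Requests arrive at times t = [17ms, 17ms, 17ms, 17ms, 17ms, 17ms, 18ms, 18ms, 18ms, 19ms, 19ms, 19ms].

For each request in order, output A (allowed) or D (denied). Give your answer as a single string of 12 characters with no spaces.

Answer: AADDDDDDDDDD

Derivation:
Tracking allowed requests in the window:
  req#1 t=17ms: ALLOW
  req#2 t=17ms: ALLOW
  req#3 t=17ms: DENY
  req#4 t=17ms: DENY
  req#5 t=17ms: DENY
  req#6 t=17ms: DENY
  req#7 t=18ms: DENY
  req#8 t=18ms: DENY
  req#9 t=18ms: DENY
  req#10 t=19ms: DENY
  req#11 t=19ms: DENY
  req#12 t=19ms: DENY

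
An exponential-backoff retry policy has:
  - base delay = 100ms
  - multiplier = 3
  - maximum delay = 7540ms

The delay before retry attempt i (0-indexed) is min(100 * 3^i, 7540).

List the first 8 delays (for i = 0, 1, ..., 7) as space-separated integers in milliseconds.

Answer: 100 300 900 2700 7540 7540 7540 7540

Derivation:
Computing each delay:
  i=0: min(100*3^0, 7540) = 100
  i=1: min(100*3^1, 7540) = 300
  i=2: min(100*3^2, 7540) = 900
  i=3: min(100*3^3, 7540) = 2700
  i=4: min(100*3^4, 7540) = 7540
  i=5: min(100*3^5, 7540) = 7540
  i=6: min(100*3^6, 7540) = 7540
  i=7: min(100*3^7, 7540) = 7540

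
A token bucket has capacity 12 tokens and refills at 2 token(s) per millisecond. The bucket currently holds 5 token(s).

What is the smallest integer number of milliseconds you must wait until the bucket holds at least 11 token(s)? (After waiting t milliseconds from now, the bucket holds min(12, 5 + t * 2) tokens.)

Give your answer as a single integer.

Answer: 3

Derivation:
Need 5 + t * 2 >= 11, so t >= 6/2.
Smallest integer t = ceil(6/2) = 3.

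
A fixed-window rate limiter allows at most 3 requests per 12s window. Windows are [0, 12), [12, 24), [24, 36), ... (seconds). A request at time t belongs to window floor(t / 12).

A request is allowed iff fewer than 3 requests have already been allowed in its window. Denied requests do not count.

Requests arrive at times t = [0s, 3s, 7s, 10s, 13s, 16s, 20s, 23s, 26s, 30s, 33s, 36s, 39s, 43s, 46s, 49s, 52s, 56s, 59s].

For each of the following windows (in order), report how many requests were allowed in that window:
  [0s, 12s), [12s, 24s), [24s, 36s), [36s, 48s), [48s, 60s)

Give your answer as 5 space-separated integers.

Processing requests:
  req#1 t=0s (window 0): ALLOW
  req#2 t=3s (window 0): ALLOW
  req#3 t=7s (window 0): ALLOW
  req#4 t=10s (window 0): DENY
  req#5 t=13s (window 1): ALLOW
  req#6 t=16s (window 1): ALLOW
  req#7 t=20s (window 1): ALLOW
  req#8 t=23s (window 1): DENY
  req#9 t=26s (window 2): ALLOW
  req#10 t=30s (window 2): ALLOW
  req#11 t=33s (window 2): ALLOW
  req#12 t=36s (window 3): ALLOW
  req#13 t=39s (window 3): ALLOW
  req#14 t=43s (window 3): ALLOW
  req#15 t=46s (window 3): DENY
  req#16 t=49s (window 4): ALLOW
  req#17 t=52s (window 4): ALLOW
  req#18 t=56s (window 4): ALLOW
  req#19 t=59s (window 4): DENY

Allowed counts by window: 3 3 3 3 3

Answer: 3 3 3 3 3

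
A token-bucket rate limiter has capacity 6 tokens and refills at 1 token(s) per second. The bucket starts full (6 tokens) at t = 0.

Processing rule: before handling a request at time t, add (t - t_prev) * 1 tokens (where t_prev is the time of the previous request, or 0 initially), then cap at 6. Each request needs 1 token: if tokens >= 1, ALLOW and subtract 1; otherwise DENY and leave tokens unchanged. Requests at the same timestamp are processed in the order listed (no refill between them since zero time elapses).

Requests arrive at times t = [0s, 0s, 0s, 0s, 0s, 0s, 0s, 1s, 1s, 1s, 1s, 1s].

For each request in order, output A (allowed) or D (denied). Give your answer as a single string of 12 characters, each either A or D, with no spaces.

Simulating step by step:
  req#1 t=0s: ALLOW
  req#2 t=0s: ALLOW
  req#3 t=0s: ALLOW
  req#4 t=0s: ALLOW
  req#5 t=0s: ALLOW
  req#6 t=0s: ALLOW
  req#7 t=0s: DENY
  req#8 t=1s: ALLOW
  req#9 t=1s: DENY
  req#10 t=1s: DENY
  req#11 t=1s: DENY
  req#12 t=1s: DENY

Answer: AAAAAADADDDD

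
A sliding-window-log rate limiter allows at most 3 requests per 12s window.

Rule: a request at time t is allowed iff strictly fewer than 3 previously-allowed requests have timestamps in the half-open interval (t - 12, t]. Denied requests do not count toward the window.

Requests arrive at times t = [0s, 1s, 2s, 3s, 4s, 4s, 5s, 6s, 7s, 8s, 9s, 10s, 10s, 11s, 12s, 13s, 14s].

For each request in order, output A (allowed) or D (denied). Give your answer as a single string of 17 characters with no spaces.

Tracking allowed requests in the window:
  req#1 t=0s: ALLOW
  req#2 t=1s: ALLOW
  req#3 t=2s: ALLOW
  req#4 t=3s: DENY
  req#5 t=4s: DENY
  req#6 t=4s: DENY
  req#7 t=5s: DENY
  req#8 t=6s: DENY
  req#9 t=7s: DENY
  req#10 t=8s: DENY
  req#11 t=9s: DENY
  req#12 t=10s: DENY
  req#13 t=10s: DENY
  req#14 t=11s: DENY
  req#15 t=12s: ALLOW
  req#16 t=13s: ALLOW
  req#17 t=14s: ALLOW

Answer: AAADDDDDDDDDDDAAA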